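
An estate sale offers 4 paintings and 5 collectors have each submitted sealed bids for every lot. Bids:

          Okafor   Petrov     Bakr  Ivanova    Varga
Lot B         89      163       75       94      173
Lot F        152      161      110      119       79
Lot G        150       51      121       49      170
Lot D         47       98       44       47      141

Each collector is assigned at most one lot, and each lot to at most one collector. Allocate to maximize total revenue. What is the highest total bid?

Optimal: Petrov→Lot B ($163), Okafor→Lot F ($152), Bakr→Lot G ($121), Varga→Lot D ($141) — total 163+152+121+141 = $577.
Column-greedy (each lot in turn goes to its best remaining collector) gives $531, worse by 46.
Swapping Petrov↔Bakr (Petrov→Lot G $51, Bakr→Lot B $75) loses 158.
Checked against all permutations: $577 is optimal.

Maximum total: $577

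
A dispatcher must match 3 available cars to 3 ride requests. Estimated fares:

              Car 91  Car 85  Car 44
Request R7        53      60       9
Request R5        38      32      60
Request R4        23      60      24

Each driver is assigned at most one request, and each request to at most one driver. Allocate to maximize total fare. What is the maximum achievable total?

This is the linear assignment problem.
Optimal: Car 91→Request R7 ($53), Car 85→Request R4 ($60), Car 44→Request R5 ($60) — total 53+60+60 = $173.
Column-greedy (each request in turn goes to its best remaining driver) gives $143, worse by 30.
Swapping Car 44↔Car 85 (Car 44→Request R4 $24, Car 85→Request R5 $32) loses 64.

Maximum total: $173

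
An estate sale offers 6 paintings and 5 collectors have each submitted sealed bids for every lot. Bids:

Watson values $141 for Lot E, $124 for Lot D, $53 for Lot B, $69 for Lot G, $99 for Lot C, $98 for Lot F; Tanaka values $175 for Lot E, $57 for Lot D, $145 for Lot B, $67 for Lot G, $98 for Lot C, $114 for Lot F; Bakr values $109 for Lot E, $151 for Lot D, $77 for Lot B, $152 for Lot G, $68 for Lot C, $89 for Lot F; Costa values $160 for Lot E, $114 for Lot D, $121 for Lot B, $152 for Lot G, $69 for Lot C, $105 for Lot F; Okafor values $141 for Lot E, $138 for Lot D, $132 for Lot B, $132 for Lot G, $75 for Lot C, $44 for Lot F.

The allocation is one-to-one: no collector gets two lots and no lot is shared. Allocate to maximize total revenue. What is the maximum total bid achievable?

Optimal: Watson→Lot C ($99), Tanaka→Lot E ($175), Bakr→Lot D ($151), Costa→Lot G ($152), Okafor→Lot B ($132) — total 99+175+151+152+132 = $709.
Row-greedy (each collector in turn takes its best remaining lot) gives $627, worse by 82.
Next-best assignment: Watson→Lot F, Tanaka→Lot E, Bakr→Lot D, Costa→Lot G, Okafor→Lot B = $708.

Max total: $709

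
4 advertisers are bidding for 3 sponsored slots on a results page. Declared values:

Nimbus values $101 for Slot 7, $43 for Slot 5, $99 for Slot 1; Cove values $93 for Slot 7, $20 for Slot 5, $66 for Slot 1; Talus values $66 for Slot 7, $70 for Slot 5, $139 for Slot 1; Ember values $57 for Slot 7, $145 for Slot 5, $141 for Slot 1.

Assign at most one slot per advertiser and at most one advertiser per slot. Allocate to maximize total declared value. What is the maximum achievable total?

Maximum total: $385

This is a one-to-one assignment (maximum-weight bipartite matching).
Optimal: Nimbus→Slot 7 ($101), Ember→Slot 5 ($145), Talus→Slot 1 ($139) — total 101+145+139 = $385.
Row-greedy (each advertiser in turn takes its best remaining slot) gives $237, worse by 148.
Next-best assignment: Cove→Slot 7, Ember→Slot 5, Talus→Slot 1 = $377.
No other one-to-one assignment exceeds $385.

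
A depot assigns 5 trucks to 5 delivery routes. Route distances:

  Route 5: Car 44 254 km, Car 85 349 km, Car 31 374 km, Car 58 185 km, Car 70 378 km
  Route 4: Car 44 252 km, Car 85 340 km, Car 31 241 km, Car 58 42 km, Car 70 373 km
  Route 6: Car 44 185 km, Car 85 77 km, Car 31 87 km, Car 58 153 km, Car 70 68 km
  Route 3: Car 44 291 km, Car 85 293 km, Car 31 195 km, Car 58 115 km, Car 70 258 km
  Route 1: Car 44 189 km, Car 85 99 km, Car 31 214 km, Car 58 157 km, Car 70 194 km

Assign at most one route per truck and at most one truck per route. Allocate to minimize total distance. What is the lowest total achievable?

Minimum total: 658 km

Optimal: Car 44→Route 5 (254 km), Car 85→Route 1 (99 km), Car 31→Route 3 (195 km), Car 58→Route 4 (42 km), Car 70→Route 6 (68 km) — total 254+99+195+42+68 = 658 km.
Column-greedy (each route in turn goes to its cheapest remaining truck) gives 884 km, worse by 226.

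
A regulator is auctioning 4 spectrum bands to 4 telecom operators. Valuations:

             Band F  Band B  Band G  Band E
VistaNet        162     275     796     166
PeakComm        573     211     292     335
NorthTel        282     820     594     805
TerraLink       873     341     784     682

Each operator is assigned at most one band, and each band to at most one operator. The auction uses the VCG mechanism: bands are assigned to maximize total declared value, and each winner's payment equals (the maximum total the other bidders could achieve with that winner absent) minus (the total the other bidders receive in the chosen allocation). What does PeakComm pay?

PeakComm pays $191M.

Efficient allocation: VistaNet→Band G ($796M), PeakComm→Band F ($573M), NorthTel→Band B ($820M), TerraLink→Band E ($682M); total welfare W = $2871M.
PeakComm receives Band F at value $573M, so the others get W − 573 = $2298M.
Without PeakComm: best allocation of the remaining 3 bidders over all 4 bands is VistaNet→Band G ($796M), NorthTel→Band B ($820M), TerraLink→Band F ($873M), total $2489M.
VCG payment = (others' best without PeakComm) − (others' welfare with PeakComm) = 2489 − 2298 = $191M.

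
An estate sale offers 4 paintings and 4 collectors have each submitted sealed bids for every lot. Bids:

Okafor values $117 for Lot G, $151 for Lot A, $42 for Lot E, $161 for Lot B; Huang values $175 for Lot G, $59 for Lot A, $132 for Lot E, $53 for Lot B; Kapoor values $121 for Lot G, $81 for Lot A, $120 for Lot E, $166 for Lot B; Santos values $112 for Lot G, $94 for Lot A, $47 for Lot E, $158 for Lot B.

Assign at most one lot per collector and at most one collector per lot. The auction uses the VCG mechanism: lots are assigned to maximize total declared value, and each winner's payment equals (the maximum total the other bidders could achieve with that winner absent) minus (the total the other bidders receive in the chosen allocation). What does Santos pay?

Santos pays $46.

Efficient allocation: Okafor→Lot A ($151), Huang→Lot G ($175), Kapoor→Lot E ($120), Santos→Lot B ($158); total welfare W = $604.
Santos receives Lot B at value $158, so the others get W − 158 = $446.
Without Santos: best allocation of the remaining 3 bidders over all 4 lots is Okafor→Lot A ($151), Huang→Lot G ($175), Kapoor→Lot B ($166), total $492.
VCG payment = (others' best without Santos) − (others' welfare with Santos) = 492 − 446 = $46.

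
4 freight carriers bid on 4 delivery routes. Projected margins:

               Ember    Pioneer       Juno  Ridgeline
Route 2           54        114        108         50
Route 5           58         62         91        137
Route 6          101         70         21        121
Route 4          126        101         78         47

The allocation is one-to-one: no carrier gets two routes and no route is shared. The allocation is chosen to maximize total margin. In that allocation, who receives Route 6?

Treat this as an assignment problem: match each carrier to one route.
Optimal: Ember→Route 4 ($126k), Pioneer→Route 2 ($114k), Juno→Route 5 ($91k), Ridgeline→Route 6 ($121k) — total 126+114+91+121 = $452k.
Max-entry greedy (repeatedly take the single best remaining cell) gives $398k, worse by 54.
Ridgeline's own top route is Route 5 ($137k), but forcing Ridgeline→Route 5 and reassigning the rest optimally gives only $447k — worse by 5.

Ridgeline receives Route 6.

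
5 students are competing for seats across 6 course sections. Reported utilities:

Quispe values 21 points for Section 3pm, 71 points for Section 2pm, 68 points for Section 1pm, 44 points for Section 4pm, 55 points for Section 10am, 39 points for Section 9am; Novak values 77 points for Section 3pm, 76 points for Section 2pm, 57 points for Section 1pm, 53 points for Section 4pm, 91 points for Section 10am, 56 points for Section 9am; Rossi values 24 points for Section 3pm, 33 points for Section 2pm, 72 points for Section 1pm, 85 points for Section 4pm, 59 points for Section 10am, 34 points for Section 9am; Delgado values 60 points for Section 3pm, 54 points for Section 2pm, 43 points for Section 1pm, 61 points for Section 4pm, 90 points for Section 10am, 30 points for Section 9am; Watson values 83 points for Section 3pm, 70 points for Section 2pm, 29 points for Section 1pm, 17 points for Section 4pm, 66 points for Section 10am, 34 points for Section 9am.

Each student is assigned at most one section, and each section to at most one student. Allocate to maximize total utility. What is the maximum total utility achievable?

Optimal: Quispe→Section 1pm (68 points), Novak→Section 2pm (76 points), Rossi→Section 4pm (85 points), Delgado→Section 10am (90 points), Watson→Section 3pm (83 points) — total 68+76+85+90+83 = 402 points.
Row-greedy (each student in turn takes its best remaining section) gives 341 points, worse by 61.
Checked against all permutations: 402 points is optimal.

Max total: 402 points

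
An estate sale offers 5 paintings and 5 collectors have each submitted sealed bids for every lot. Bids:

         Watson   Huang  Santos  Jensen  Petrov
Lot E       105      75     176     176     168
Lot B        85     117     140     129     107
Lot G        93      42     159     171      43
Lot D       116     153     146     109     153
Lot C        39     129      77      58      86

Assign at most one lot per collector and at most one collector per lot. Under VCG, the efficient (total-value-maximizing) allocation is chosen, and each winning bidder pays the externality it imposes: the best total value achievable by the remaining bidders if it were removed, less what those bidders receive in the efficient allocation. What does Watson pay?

Watson pays $24.

Efficient allocation: Watson→Lot D ($116), Huang→Lot C ($129), Santos→Lot B ($140), Jensen→Lot G ($171), Petrov→Lot E ($168); total welfare W = $724.
Watson receives Lot D at value $116, so the others get W − 116 = $608.
Without Watson: best allocation of the remaining 4 bidders over all 5 lots is Huang→Lot D ($153), Santos→Lot B ($140), Jensen→Lot G ($171), Petrov→Lot E ($168), total $632.
VCG payment = (others' best without Watson) − (others' welfare with Watson) = 632 − 608 = $24.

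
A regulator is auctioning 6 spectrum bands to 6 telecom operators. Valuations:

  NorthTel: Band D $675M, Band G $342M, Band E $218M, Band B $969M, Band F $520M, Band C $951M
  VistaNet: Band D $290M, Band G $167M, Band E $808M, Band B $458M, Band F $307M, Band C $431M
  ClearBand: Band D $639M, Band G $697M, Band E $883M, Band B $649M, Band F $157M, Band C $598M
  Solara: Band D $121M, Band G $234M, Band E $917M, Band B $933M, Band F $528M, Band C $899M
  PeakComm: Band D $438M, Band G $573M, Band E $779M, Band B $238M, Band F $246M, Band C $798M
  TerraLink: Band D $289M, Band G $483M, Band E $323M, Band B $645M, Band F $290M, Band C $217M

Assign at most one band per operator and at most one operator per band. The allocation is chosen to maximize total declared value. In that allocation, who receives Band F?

Optimal: NorthTel→Band B ($969M), VistaNet→Band E ($808M), ClearBand→Band D ($639M), Solara→Band F ($528M), PeakComm→Band C ($798M), TerraLink→Band G ($483M) — total 969+808+639+528+798+483 = $4225M.
Column-greedy (each band in turn goes to its best remaining operator) gives $4039M, worse by 186.
Solara's own top band is Band B ($933M), but forcing Solara→Band B and reassigning the rest optimally gives only $4201M — worse by 24.

Solara receives Band F.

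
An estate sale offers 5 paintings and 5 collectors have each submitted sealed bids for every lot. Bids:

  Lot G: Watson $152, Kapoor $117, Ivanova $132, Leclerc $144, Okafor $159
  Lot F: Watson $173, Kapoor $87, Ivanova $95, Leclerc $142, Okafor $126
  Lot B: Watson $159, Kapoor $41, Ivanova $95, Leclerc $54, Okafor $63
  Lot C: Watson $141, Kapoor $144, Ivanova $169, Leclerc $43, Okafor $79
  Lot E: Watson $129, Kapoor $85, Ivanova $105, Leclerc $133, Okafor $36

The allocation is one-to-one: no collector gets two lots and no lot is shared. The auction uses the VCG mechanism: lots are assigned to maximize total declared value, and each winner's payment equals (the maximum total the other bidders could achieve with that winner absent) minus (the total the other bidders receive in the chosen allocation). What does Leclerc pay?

Leclerc pays $14.

Efficient allocation: Watson→Lot B ($159), Kapoor→Lot E ($85), Ivanova→Lot C ($169), Leclerc→Lot F ($142), Okafor→Lot G ($159); total welfare W = $714.
Leclerc receives Lot F at value $142, so the others get W − 142 = $572.
Without Leclerc: best allocation of the remaining 4 bidders over all 5 lots is Watson→Lot F ($173), Kapoor→Lot E ($85), Ivanova→Lot C ($169), Okafor→Lot G ($159), total $586.
VCG payment = (others' best without Leclerc) − (others' welfare with Leclerc) = 586 − 572 = $14.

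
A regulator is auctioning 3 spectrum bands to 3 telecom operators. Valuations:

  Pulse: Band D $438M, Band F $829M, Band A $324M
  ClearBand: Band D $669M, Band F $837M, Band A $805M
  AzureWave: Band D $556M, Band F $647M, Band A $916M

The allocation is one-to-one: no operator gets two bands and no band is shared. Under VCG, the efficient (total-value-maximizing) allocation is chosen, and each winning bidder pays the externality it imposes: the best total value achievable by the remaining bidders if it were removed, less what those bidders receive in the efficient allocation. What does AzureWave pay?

AzureWave pays $136M.

Efficient allocation: Pulse→Band F ($829M), ClearBand→Band D ($669M), AzureWave→Band A ($916M); total welfare W = $2414M.
AzureWave receives Band A at value $916M, so the others get W − 916 = $1498M.
Without AzureWave: best allocation of the remaining 2 bidders over all 3 bands is Pulse→Band F ($829M), ClearBand→Band A ($805M), total $1634M.
VCG payment = (others' best without AzureWave) − (others' welfare with AzureWave) = 1634 − 1498 = $136M.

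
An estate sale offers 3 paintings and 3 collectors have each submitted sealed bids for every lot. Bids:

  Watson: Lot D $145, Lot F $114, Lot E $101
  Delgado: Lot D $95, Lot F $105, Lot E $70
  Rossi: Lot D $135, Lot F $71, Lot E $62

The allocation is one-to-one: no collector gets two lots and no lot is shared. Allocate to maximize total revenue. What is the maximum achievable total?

Treat this as an assignment problem: match each collector to one lot.
Optimal: Watson→Lot E ($101), Delgado→Lot F ($105), Rossi→Lot D ($135) — total 101+105+135 = $341.
Row-greedy (each collector in turn takes its best remaining lot) gives $312, worse by 29.
Checked against all permutations: $341 is optimal.

Maximum total: $341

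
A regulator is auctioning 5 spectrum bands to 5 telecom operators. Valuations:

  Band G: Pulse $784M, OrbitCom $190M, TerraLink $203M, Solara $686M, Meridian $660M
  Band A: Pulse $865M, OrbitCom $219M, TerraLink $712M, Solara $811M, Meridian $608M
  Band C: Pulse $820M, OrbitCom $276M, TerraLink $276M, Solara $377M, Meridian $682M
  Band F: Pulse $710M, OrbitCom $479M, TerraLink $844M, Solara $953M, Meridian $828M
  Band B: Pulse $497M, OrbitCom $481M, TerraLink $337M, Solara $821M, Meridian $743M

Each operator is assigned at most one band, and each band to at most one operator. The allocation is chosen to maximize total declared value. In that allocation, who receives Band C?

Optimal: Pulse→Band C ($820M), OrbitCom→Band B ($481M), TerraLink→Band A ($712M), Solara→Band F ($953M), Meridian→Band G ($660M) — total 820+481+712+953+660 = $3626M.
Row-greedy (each operator in turn takes its best remaining band) gives $3558M, worse by 68.
Swapping Pulse↔TerraLink (Pulse→Band A $865M, TerraLink→Band C $276M) loses 391.
Every other assignment is strictly worse.
Pulse's own top band is Band A ($865M), but forcing Pulse→Band A and reassigning the rest optimally gives only $3558M — worse by 68.

Pulse receives Band C.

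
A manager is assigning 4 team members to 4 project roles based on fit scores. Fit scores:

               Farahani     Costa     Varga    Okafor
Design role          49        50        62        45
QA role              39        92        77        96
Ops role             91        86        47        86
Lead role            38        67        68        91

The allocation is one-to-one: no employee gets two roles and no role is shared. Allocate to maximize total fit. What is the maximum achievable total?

Optimal: Farahani→Ops role (91 pts), Costa→QA role (92 pts), Varga→Design role (62 pts), Okafor→Lead role (91 pts) — total 91+92+62+91 = 336 pts.
Row-greedy (each employee in turn takes its best remaining role) gives 296 pts, worse by 40.

Max total: 336 pts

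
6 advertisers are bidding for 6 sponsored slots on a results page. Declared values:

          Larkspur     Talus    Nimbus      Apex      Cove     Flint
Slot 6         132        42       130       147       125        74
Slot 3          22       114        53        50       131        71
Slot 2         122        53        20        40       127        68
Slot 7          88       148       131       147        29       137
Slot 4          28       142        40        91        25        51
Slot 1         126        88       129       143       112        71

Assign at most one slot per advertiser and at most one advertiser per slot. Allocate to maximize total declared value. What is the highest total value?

Maximum total: $808

Optimal: Larkspur→Slot 2 ($122), Talus→Slot 4 ($142), Nimbus→Slot 1 ($129), Apex→Slot 6 ($147), Cove→Slot 3 ($131), Flint→Slot 7 ($137) — total 122+142+129+147+131+137 = $808.
Column-greedy (each slot in turn goes to its best remaining advertiser) gives $728, worse by 80.
Next-best assignment: Larkspur→Slot 2, Talus→Slot 4, Nimbus→Slot 6, Apex→Slot 1, Cove→Slot 3, Flint→Slot 7 = $805.
Swapping Apex↔Nimbus (Apex→Slot 1 $143, Nimbus→Slot 6 $130) loses 3.
Every other assignment is strictly worse.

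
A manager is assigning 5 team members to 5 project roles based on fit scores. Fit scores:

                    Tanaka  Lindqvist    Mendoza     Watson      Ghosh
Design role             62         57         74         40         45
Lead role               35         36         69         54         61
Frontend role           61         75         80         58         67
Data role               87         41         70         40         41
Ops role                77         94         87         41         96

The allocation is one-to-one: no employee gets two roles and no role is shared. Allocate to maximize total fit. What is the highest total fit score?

Optimal: Tanaka→Data role (87 pts), Lindqvist→Frontend role (75 pts), Mendoza→Design role (74 pts), Watson→Lead role (54 pts), Ghosh→Ops role (96 pts) — total 87+75+74+54+96 = 386 pts.
No other one-to-one assignment exceeds 386 pts.

Max total: 386 pts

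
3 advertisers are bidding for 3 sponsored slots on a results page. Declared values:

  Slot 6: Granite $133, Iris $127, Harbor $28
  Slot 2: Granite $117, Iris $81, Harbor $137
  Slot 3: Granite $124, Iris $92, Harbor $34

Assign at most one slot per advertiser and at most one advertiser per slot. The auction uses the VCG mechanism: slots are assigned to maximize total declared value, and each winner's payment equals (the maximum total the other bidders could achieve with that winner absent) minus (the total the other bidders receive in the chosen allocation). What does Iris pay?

Efficient allocation: Granite→Slot 3 ($124), Iris→Slot 6 ($127), Harbor→Slot 2 ($137); total welfare W = $388.
Iris receives Slot 6 at value $127, so the others get W − 127 = $261.
Without Iris: best allocation of the remaining 2 bidders over all 3 slots is Granite→Slot 6 ($133), Harbor→Slot 2 ($137), total $270.
VCG payment = (others' best without Iris) − (others' welfare with Iris) = 270 − 261 = $9.

Iris pays $9.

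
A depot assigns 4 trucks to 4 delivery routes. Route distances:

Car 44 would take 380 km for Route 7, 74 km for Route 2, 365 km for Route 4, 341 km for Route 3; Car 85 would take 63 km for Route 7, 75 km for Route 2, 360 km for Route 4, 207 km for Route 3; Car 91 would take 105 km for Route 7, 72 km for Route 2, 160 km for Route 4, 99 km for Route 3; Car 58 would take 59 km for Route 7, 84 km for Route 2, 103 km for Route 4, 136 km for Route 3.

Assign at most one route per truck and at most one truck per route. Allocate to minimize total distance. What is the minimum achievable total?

Minimum total: 339 km

Optimal: Car 44→Route 2 (74 km), Car 85→Route 7 (63 km), Car 91→Route 3 (99 km), Car 58→Route 4 (103 km) — total 74+63+99+103 = 339 km.
Column-greedy (each route in turn goes to its cheapest remaining truck) gives 832 km, worse by 493.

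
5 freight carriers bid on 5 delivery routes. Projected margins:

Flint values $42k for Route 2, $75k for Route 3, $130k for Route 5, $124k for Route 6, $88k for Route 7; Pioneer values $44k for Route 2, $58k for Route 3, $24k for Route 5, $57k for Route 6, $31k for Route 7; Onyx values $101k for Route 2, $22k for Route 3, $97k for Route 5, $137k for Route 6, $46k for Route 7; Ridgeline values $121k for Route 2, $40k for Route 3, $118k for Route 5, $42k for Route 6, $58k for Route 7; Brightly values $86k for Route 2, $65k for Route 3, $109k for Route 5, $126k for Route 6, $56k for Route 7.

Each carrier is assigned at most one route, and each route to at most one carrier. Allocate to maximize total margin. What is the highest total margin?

Max total: $513k

Treat this as an assignment problem: match each carrier to one route.
Optimal: Flint→Route 7 ($88k), Pioneer→Route 3 ($58k), Onyx→Route 6 ($137k), Ridgeline→Route 2 ($121k), Brightly→Route 5 ($109k) — total 88+58+137+121+109 = $513k.
Row-greedy (each carrier in turn takes its best remaining route) gives $502k, worse by 11.
Next-best assignment: Flint→Route 5, Pioneer→Route 3, Onyx→Route 6, Ridgeline→Route 2, Brightly→Route 7 = $502k.
Swapping Onyx↔Brightly (Onyx→Route 5 $97k, Brightly→Route 6 $126k) loses 23.
Every other assignment is strictly worse.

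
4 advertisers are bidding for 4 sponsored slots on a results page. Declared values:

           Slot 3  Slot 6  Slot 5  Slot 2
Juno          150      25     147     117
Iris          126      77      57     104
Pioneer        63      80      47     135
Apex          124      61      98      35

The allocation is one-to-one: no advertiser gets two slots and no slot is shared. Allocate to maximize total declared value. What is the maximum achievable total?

Optimal: Juno→Slot 5 ($147), Iris→Slot 6 ($77), Pioneer→Slot 2 ($135), Apex→Slot 3 ($124) — total 147+77+135+124 = $483.
Row-greedy (each advertiser in turn takes its best remaining slot) gives $432, worse by 51.
Swapping Apex↔Iris (Apex→Slot 6 $61, Iris→Slot 3 $126) loses 14.

Max total: $483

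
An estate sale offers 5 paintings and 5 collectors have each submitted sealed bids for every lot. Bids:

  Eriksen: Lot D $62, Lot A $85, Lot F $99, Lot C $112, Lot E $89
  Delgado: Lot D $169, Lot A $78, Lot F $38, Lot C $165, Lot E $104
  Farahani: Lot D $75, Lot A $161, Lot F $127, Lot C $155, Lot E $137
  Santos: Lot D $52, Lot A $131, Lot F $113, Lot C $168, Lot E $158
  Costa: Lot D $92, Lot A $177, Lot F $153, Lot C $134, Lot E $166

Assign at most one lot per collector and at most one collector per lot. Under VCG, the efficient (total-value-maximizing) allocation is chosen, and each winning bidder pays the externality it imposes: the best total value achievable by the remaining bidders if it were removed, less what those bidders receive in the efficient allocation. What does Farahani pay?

Efficient allocation: Eriksen→Lot F ($99), Delgado→Lot D ($169), Farahani→Lot A ($161), Santos→Lot C ($168), Costa→Lot E ($166); total welfare W = $763.
Farahani receives Lot A at value $161, so the others get W − 161 = $602.
Without Farahani: best allocation of the remaining 4 bidders over all 5 lots is Eriksen→Lot C ($112), Delgado→Lot D ($169), Santos→Lot E ($158), Costa→Lot A ($177), total $616.
VCG payment = (others' best without Farahani) − (others' welfare with Farahani) = 616 − 602 = $14.

Farahani pays $14.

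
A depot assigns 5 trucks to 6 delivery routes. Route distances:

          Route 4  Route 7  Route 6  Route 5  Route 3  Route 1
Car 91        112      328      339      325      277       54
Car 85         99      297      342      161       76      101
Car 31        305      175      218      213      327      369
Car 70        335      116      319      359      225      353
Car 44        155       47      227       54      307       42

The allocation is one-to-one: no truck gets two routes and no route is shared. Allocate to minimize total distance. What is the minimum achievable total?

This is a one-to-one assignment (minimum-cost bipartite matching).
Optimal: Car 91→Route 1 (54 km), Car 85→Route 3 (76 km), Car 31→Route 6 (218 km), Car 70→Route 7 (116 km), Car 44→Route 5 (54 km) — total 54+76+218+116+54 = 518 km.
Column-greedy (each route in turn goes to its cheapest remaining truck) gives 914 km, worse by 396.
Next-best assignment: Car 91→Route 1, Car 85→Route 4, Car 31→Route 6, Car 70→Route 7, Car 44→Route 5 = 541 km.
Swapping Car 31↔Car 44 (Car 31→Route 5 213 km, Car 44→Route 6 227 km) adds 168.
No other one-to-one assignment undercuts 518 km.

Min total: 518 km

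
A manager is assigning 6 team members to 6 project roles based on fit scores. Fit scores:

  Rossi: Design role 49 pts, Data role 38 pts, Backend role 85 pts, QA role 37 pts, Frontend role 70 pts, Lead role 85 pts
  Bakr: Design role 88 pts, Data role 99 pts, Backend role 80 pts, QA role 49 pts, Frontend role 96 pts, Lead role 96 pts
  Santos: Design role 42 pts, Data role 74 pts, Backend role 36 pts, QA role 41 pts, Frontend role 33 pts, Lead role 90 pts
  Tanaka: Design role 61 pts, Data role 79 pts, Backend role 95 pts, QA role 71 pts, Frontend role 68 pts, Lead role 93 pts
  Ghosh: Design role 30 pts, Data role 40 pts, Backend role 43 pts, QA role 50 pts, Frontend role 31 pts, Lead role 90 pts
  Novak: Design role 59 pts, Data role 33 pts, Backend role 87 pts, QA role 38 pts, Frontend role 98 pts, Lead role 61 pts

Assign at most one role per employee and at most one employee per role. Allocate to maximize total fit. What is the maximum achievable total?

Max total: 506 pts

Treat this as an assignment problem: match each employee to one role.
Optimal: Rossi→Backend role (85 pts), Bakr→Design role (88 pts), Santos→Data role (74 pts), Tanaka→QA role (71 pts), Ghosh→Lead role (90 pts), Novak→Frontend role (98 pts) — total 85+88+74+71+90+98 = 506 pts.
Next-best assignment: Rossi→Backend role, Bakr→Design role, Santos→Lead role, Tanaka→Data role, Ghosh→QA role, Novak→Frontend role = 490 pts.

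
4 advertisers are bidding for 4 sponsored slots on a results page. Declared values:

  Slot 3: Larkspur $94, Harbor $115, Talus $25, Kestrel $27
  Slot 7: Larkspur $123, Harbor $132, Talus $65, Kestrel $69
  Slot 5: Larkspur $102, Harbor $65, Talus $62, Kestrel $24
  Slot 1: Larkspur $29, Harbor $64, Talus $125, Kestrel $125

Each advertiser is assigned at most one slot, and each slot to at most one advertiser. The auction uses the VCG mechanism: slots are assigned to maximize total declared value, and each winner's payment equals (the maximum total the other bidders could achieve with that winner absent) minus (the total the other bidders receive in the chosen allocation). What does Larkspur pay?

Efficient allocation: Larkspur→Slot 7 ($123), Harbor→Slot 3 ($115), Talus→Slot 5 ($62), Kestrel→Slot 1 ($125); total welfare W = $425.
Larkspur receives Slot 7 at value $123, so the others get W − 123 = $302.
Without Larkspur: best allocation of the remaining 3 bidders over all 4 slots is Harbor→Slot 7 ($132), Talus→Slot 5 ($62), Kestrel→Slot 1 ($125), total $319.
VCG payment = (others' best without Larkspur) − (others' welfare with Larkspur) = 319 − 302 = $17.

Larkspur pays $17.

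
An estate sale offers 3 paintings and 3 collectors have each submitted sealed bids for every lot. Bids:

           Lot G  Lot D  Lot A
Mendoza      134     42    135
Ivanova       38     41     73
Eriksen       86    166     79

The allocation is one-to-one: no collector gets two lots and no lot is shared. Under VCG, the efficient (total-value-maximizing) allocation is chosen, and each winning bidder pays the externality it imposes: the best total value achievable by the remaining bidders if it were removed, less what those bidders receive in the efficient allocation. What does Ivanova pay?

Ivanova pays $1.

Efficient allocation: Mendoza→Lot G ($134), Ivanova→Lot A ($73), Eriksen→Lot D ($166); total welfare W = $373.
Ivanova receives Lot A at value $73, so the others get W − 73 = $300.
Without Ivanova: best allocation of the remaining 2 bidders over all 3 lots is Mendoza→Lot A ($135), Eriksen→Lot D ($166), total $301.
VCG payment = (others' best without Ivanova) − (others' welfare with Ivanova) = 301 − 300 = $1.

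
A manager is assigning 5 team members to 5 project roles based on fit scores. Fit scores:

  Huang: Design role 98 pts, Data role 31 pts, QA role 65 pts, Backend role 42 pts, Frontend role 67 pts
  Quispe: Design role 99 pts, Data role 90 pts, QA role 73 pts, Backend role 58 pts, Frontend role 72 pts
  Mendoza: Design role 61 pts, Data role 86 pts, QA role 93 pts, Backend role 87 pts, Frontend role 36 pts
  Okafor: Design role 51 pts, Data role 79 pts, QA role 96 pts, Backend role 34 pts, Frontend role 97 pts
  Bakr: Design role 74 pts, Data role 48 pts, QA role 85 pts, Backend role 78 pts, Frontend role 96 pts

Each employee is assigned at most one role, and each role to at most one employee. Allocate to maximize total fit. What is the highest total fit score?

Maximum total: 467 pts

This is the linear assignment problem.
Optimal: Huang→Design role (98 pts), Quispe→Data role (90 pts), Mendoza→Backend role (87 pts), Okafor→QA role (96 pts), Bakr→Frontend role (96 pts) — total 98+90+87+96+96 = 467 pts.
Row-greedy (each employee in turn takes its best remaining role) gives 456 pts, worse by 11.
Every other assignment is strictly worse.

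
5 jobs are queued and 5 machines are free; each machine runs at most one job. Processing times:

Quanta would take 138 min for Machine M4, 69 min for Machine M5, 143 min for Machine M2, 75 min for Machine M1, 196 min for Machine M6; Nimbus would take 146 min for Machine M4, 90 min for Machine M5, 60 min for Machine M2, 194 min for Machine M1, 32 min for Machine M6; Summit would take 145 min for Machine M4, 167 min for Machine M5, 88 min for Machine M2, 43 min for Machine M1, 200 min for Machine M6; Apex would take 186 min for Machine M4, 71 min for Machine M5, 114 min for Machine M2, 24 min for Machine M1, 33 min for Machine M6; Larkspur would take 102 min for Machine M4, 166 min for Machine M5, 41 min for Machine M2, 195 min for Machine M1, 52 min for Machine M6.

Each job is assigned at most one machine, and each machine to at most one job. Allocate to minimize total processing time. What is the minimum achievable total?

This is a one-to-one assignment (minimum-cost bipartite matching).
Optimal: Quanta→Machine M5 (69 min), Nimbus→Machine M2 (60 min), Summit→Machine M1 (43 min), Apex→Machine M6 (33 min), Larkspur→Machine M4 (102 min) — total 69+60+43+33+102 = 307 min.
Row-greedy (each job in turn takes its cheapest remaining machine) gives 360 min, worse by 53.
Next-best assignment: Quanta→Machine M5, Nimbus→Machine M6, Summit→Machine M4, Apex→Machine M1, Larkspur→Machine M2 = 311 min.
Swapping Summit↔Larkspur (Summit→Machine M4 145 min, Larkspur→Machine M1 195 min) adds 195.
No other one-to-one assignment undercuts 307 min.

Min total: 307 min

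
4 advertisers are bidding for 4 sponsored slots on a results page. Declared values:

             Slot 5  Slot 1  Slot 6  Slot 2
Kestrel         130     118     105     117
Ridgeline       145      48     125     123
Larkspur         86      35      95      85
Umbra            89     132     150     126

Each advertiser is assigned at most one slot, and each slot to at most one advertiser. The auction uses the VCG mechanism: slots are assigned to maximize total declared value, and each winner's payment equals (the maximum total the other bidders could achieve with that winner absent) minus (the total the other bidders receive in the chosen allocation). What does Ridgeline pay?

Ridgeline pays $12.

Efficient allocation: Kestrel→Slot 1 ($118), Ridgeline→Slot 5 ($145), Larkspur→Slot 2 ($85), Umbra→Slot 6 ($150); total welfare W = $498.
Ridgeline receives Slot 5 at value $145, so the others get W − 145 = $353.
Without Ridgeline: best allocation of the remaining 3 bidders over all 4 slots is Kestrel→Slot 5 ($130), Larkspur→Slot 2 ($85), Umbra→Slot 6 ($150), total $365.
VCG payment = (others' best without Ridgeline) − (others' welfare with Ridgeline) = 365 − 353 = $12.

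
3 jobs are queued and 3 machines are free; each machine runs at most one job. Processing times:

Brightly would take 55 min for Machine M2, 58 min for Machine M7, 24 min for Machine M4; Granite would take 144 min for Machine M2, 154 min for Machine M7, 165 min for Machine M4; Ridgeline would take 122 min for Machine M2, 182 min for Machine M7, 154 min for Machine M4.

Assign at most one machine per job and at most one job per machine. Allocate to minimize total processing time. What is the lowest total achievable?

Optimal: Brightly→Machine M4 (24 min), Granite→Machine M7 (154 min), Ridgeline→Machine M2 (122 min) — total 24+154+122 = 300 min.
Row-greedy (each job in turn takes its cheapest remaining machine) gives 350 min, worse by 50.
Next-best assignment: Brightly→Machine M7, Granite→Machine M4, Ridgeline→Machine M2 = 345 min.
Swapping Granite↔Ridgeline (Granite→Machine M2 144 min, Ridgeline→Machine M7 182 min) adds 50.
No other one-to-one assignment undercuts 300 min.

Minimum total: 300 min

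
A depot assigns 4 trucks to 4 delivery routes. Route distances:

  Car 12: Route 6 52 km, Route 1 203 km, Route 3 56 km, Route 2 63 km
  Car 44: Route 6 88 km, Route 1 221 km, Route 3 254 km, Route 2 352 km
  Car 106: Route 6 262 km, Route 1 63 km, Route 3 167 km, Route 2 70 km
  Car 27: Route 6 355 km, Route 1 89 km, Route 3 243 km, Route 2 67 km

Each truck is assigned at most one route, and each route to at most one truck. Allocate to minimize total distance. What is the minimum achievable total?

Optimal: Car 12→Route 3 (56 km), Car 44→Route 6 (88 km), Car 106→Route 1 (63 km), Car 27→Route 2 (67 km) — total 56+88+63+67 = 274 km.
Next-best assignment: Car 12→Route 3, Car 44→Route 6, Car 106→Route 2, Car 27→Route 1 = 303 km.
Swapping Car 44↔Car 12 (Car 44→Route 3 254 km, Car 12→Route 6 52 km) adds 162.

Minimum total: 274 km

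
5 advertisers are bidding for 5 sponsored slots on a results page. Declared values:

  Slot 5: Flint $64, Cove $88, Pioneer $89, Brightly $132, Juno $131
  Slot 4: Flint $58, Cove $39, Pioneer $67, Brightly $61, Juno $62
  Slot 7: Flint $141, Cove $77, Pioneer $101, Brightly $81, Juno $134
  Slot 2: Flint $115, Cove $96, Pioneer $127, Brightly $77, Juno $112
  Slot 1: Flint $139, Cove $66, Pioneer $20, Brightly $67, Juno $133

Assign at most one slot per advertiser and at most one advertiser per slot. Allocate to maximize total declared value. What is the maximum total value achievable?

Max total: $572

Optimal: Flint→Slot 7 ($141), Cove→Slot 4 ($39), Pioneer→Slot 2 ($127), Brightly→Slot 5 ($132), Juno→Slot 1 ($133) — total 141+39+127+132+133 = $572.
Next-best assignment: Flint→Slot 1, Cove→Slot 4, Pioneer→Slot 2, Brightly→Slot 5, Juno→Slot 7 = $571.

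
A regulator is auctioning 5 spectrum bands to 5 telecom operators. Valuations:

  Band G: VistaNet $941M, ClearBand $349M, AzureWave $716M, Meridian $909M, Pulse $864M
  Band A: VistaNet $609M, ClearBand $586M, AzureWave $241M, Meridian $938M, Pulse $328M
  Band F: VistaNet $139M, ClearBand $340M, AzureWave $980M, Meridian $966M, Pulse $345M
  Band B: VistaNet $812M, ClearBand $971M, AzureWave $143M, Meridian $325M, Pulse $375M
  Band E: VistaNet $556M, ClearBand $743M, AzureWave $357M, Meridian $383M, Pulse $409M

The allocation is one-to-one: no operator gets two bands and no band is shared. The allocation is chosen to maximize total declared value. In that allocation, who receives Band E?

ClearBand receives Band E.

Optimal: VistaNet→Band B ($812M), ClearBand→Band E ($743M), AzureWave→Band F ($980M), Meridian→Band A ($938M), Pulse→Band G ($864M) — total 812+743+980+938+864 = $4337M.
ClearBand's own top band is Band B ($971M), but forcing ClearBand→Band B and reassigning the rest optimally gives only $4309M — worse by 28.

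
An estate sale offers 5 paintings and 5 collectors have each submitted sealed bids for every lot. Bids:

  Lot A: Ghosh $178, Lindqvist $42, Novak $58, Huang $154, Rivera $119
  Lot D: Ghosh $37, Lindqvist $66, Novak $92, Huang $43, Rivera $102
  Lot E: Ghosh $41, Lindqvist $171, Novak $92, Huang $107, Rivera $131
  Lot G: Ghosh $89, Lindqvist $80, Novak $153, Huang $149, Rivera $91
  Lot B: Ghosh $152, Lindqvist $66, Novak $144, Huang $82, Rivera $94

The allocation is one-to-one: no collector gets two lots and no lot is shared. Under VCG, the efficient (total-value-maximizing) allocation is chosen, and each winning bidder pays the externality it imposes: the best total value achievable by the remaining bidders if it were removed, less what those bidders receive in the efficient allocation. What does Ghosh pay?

Efficient allocation: Ghosh→Lot A ($178), Lindqvist→Lot E ($171), Novak→Lot B ($144), Huang→Lot G ($149), Rivera→Lot D ($102); total welfare W = $744.
Ghosh receives Lot A at value $178, so the others get W − 178 = $566.
Without Ghosh: best allocation of the remaining 4 bidders over all 5 lots is Lindqvist→Lot E ($171), Novak→Lot B ($144), Huang→Lot G ($149), Rivera→Lot A ($119), total $583.
VCG payment = (others' best without Ghosh) − (others' welfare with Ghosh) = 583 − 566 = $17.

Ghosh pays $17.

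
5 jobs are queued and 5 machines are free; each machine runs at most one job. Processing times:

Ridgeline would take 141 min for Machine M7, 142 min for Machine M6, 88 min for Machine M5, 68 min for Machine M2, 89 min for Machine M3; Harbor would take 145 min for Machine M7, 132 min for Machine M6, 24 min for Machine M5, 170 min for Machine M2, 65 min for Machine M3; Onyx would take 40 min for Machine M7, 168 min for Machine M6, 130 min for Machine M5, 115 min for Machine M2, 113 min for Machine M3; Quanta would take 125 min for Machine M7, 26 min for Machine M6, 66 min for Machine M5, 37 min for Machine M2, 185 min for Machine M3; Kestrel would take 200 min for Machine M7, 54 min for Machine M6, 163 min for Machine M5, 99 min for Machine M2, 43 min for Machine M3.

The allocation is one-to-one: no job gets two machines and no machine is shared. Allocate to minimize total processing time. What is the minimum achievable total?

Min total: 201 min

Optimal: Ridgeline→Machine M2 (68 min), Harbor→Machine M5 (24 min), Onyx→Machine M7 (40 min), Quanta→Machine M6 (26 min), Kestrel→Machine M3 (43 min) — total 68+24+40+26+43 = 201 min.
No other one-to-one assignment undercuts 201 min.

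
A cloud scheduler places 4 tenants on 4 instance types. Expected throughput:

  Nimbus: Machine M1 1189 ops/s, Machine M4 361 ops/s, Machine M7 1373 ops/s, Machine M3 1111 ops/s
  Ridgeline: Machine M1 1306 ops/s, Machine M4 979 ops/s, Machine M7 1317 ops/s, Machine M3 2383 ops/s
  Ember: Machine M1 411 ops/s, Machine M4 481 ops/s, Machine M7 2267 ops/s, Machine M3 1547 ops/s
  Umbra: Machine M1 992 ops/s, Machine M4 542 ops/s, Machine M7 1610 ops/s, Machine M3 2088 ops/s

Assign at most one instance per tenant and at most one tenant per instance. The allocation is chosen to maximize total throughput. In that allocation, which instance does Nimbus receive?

Nimbus receives Machine M1.

Optimal: Nimbus→Machine M1 (1189 ops/s), Ridgeline→Machine M4 (979 ops/s), Ember→Machine M7 (2267 ops/s), Umbra→Machine M3 (2088 ops/s) — total 1189+979+2267+2088 = 6523 ops/s.
Max-entry greedy (repeatedly take the single best remaining cell) gives 6381 ops/s, worse by 142.
Next-best assignment: Nimbus→Machine M1, Ridgeline→Machine M3, Ember→Machine M7, Umbra→Machine M4 = 6381 ops/s.
Swapping Ember↔Nimbus (Ember→Machine M1 411 ops/s, Nimbus→Machine M7 1373 ops/s) loses 1672.
Every other assignment is strictly worse.
Nimbus's own top instance is Machine M7 (1373 ops/s), but forcing Nimbus→Machine M7 and reassigning the rest optimally gives only 5248 ops/s — worse by 1275.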